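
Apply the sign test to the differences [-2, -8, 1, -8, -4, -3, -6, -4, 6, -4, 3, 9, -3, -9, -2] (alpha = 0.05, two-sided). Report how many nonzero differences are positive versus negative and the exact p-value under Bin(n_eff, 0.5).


Step 1: Discard zero differences. Original n = 15; n_eff = number of nonzero differences = 15.
Nonzero differences (with sign): -2, -8, +1, -8, -4, -3, -6, -4, +6, -4, +3, +9, -3, -9, -2
Step 2: Count signs: positive = 4, negative = 11.
Step 3: Under H0: P(positive) = 0.5, so the number of positives S ~ Bin(15, 0.5).
Step 4: Two-sided exact p-value = sum of Bin(15,0.5) probabilities at or below the observed probability = 0.118469.
Step 5: alpha = 0.05. fail to reject H0.

n_eff = 15, pos = 4, neg = 11, p = 0.118469, fail to reject H0.


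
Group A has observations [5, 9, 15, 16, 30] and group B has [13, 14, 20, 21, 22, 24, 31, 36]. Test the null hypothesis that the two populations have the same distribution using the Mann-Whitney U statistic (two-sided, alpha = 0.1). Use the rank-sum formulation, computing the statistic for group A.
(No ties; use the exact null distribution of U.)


Step 1: Combine and sort all 13 observations; assign midranks.
sorted (value, group): (5,X), (9,X), (13,Y), (14,Y), (15,X), (16,X), (20,Y), (21,Y), (22,Y), (24,Y), (30,X), (31,Y), (36,Y)
ranks: 5->1, 9->2, 13->3, 14->4, 15->5, 16->6, 20->7, 21->8, 22->9, 24->10, 30->11, 31->12, 36->13
Step 2: Rank sum for X: R1 = 1 + 2 + 5 + 6 + 11 = 25.
Step 3: U_X = R1 - n1(n1+1)/2 = 25 - 5*6/2 = 25 - 15 = 10.
       U_Y = n1*n2 - U_X = 40 - 10 = 30.
Step 4: No ties, so the exact null distribution of U (based on enumerating the C(13,5) = 1287 equally likely rank assignments) gives the two-sided p-value.
Step 5: p-value = 0.170940; compare to alpha = 0.1. fail to reject H0.

U_X = 10, p = 0.170940, fail to reject H0 at alpha = 0.1.


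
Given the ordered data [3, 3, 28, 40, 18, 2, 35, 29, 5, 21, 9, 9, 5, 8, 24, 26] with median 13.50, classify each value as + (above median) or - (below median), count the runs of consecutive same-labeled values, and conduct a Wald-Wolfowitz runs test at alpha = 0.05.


Step 1: Compute median = 13.50; label A = above, B = below.
Labels in order: BBAAABAABABBBBAA  (n_A = 8, n_B = 8)
Step 2: Count runs R = 8.
Step 3: Under H0 (random ordering), E[R] = 2*n_A*n_B/(n_A+n_B) + 1 = 2*8*8/16 + 1 = 9.0000.
        Var[R] = 2*n_A*n_B*(2*n_A*n_B - n_A - n_B) / ((n_A+n_B)^2 * (n_A+n_B-1)) = 14336/3840 = 3.7333.
        SD[R] = 1.9322.
Step 4: Continuity-corrected z = (R + 0.5 - E[R]) / SD[R] = (8 + 0.5 - 9.0000) / 1.9322 = -0.2588.
Step 5: Two-sided p-value via normal approximation = 2*(1 - Phi(|z|)) = 0.795809.
Step 6: alpha = 0.05. fail to reject H0.

R = 8, z = -0.2588, p = 0.795809, fail to reject H0.


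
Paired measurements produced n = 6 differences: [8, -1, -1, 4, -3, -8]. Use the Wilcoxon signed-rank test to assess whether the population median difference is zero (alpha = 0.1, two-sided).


Step 1: Drop any zero differences (none here) and take |d_i|.
|d| = [8, 1, 1, 4, 3, 8]
Step 2: Midrank |d_i| (ties get averaged ranks).
ranks: |8|->5.5, |1|->1.5, |1|->1.5, |4|->4, |3|->3, |8|->5.5
Step 3: Attach original signs; sum ranks with positive sign and with negative sign.
W+ = 5.5 + 4 = 9.5
W- = 1.5 + 1.5 + 3 + 5.5 = 11.5
(Check: W+ + W- = 21 should equal n(n+1)/2 = 21.)
Step 4: Test statistic W = min(W+, W-) = 9.5.
Step 5: Ties in |d|, so use the tie-corrected normal approximation.
        E[W] = n(n+1)/4 = 6*7/4 = 10.5.
        Tie groups: |d|=1 (t=2), |d|=8 (t=2); sum(t^3 - t) = 12.
        Var[W] = n(n+1)(2n+1)/24 - sum(t^3-t)/48 = 546/24 - 12/48 = 22.5.
        z = (W - E[W]) / sqrt(Var[W]) = (9.5 - 10.5) / 4.7434 = -0.2108.
        Two-sided p = 2*Phi(z) = 0.833029.
Step 6: alpha = 0.1. fail to reject H0.

W+ = 9.5, W- = 11.5, W = min = 9.5, p = 0.833029, fail to reject H0.


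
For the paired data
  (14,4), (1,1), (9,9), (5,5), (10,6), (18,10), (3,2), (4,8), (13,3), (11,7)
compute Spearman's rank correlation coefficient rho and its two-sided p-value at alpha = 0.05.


Step 1: Rank x and y separately (midranks; no ties here).
rank(x): 14->9, 1->1, 9->5, 5->4, 10->6, 18->10, 3->2, 4->3, 13->8, 11->7
rank(y): 4->4, 1->1, 9->9, 5->5, 6->6, 10->10, 2->2, 8->8, 3->3, 7->7
Step 2: d_i = R_x(i) - R_y(i); compute d_i^2.
  (9-4)^2=25, (1-1)^2=0, (5-9)^2=16, (4-5)^2=1, (6-6)^2=0, (10-10)^2=0, (2-2)^2=0, (3-8)^2=25, (8-3)^2=25, (7-7)^2=0
sum(d^2) = 92.
Step 3: rho = 1 - 6*92 / (10*(10^2 - 1)) = 1 - 552/990 = 0.442424.
Step 4: Under H0, t = rho * sqrt((n-2)/(1-rho^2)) = 1.3954 ~ t(8).
Step 5: Two-sided p-value from the t-distribution with 8 df = 0.200423.
Step 6: alpha = 0.05. fail to reject H0.

rho = 0.4424, p = 0.200423, fail to reject H0 at alpha = 0.05.


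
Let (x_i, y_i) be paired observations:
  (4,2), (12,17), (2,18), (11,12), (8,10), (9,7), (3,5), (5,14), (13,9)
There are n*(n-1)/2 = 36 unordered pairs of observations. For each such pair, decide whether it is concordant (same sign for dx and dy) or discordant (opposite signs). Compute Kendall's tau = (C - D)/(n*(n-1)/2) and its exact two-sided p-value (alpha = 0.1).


Step 1: Enumerate the 36 unordered pairs (i,j) with i<j and classify each by sign(x_j-x_i) * sign(y_j-y_i).
  (1,2):dx=+8,dy=+15->C; (1,3):dx=-2,dy=+16->D; (1,4):dx=+7,dy=+10->C; (1,5):dx=+4,dy=+8->C
  (1,6):dx=+5,dy=+5->C; (1,7):dx=-1,dy=+3->D; (1,8):dx=+1,dy=+12->C; (1,9):dx=+9,dy=+7->C
  (2,3):dx=-10,dy=+1->D; (2,4):dx=-1,dy=-5->C; (2,5):dx=-4,dy=-7->C; (2,6):dx=-3,dy=-10->C
  (2,7):dx=-9,dy=-12->C; (2,8):dx=-7,dy=-3->C; (2,9):dx=+1,dy=-8->D; (3,4):dx=+9,dy=-6->D
  (3,5):dx=+6,dy=-8->D; (3,6):dx=+7,dy=-11->D; (3,7):dx=+1,dy=-13->D; (3,8):dx=+3,dy=-4->D
  (3,9):dx=+11,dy=-9->D; (4,5):dx=-3,dy=-2->C; (4,6):dx=-2,dy=-5->C; (4,7):dx=-8,dy=-7->C
  (4,8):dx=-6,dy=+2->D; (4,9):dx=+2,dy=-3->D; (5,6):dx=+1,dy=-3->D; (5,7):dx=-5,dy=-5->C
  (5,8):dx=-3,dy=+4->D; (5,9):dx=+5,dy=-1->D; (6,7):dx=-6,dy=-2->C; (6,8):dx=-4,dy=+7->D
  (6,9):dx=+4,dy=+2->C; (7,8):dx=+2,dy=+9->C; (7,9):dx=+10,dy=+4->C; (8,9):dx=+8,dy=-5->D
Step 2: C = 19, D = 17, total pairs = 36.
Step 3: tau = (C - D)/(n(n-1)/2) = (19 - 17)/36 = 0.055556.
Step 4: Exact two-sided p-value (enumerate n! = 362880 permutations of y under H0): p = 0.919455.
Step 5: alpha = 0.1. fail to reject H0.

tau_b = 0.0556 (C=19, D=17), p = 0.919455, fail to reject H0.


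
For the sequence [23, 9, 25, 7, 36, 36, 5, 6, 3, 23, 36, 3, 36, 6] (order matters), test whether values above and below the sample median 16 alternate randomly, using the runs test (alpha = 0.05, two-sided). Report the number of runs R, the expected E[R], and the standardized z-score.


Step 1: Compute median = 16; label A = above, B = below.
Labels in order: ABABAABBBAABAB  (n_A = 7, n_B = 7)
Step 2: Count runs R = 10.
Step 3: Under H0 (random ordering), E[R] = 2*n_A*n_B/(n_A+n_B) + 1 = 2*7*7/14 + 1 = 8.0000.
        Var[R] = 2*n_A*n_B*(2*n_A*n_B - n_A - n_B) / ((n_A+n_B)^2 * (n_A+n_B-1)) = 8232/2548 = 3.2308.
        SD[R] = 1.7974.
Step 4: Continuity-corrected z = (R - 0.5 - E[R]) / SD[R] = (10 - 0.5 - 8.0000) / 1.7974 = 0.8345.
Step 5: Two-sided p-value via normal approximation = 2*(1 - Phi(|z|)) = 0.403986.
Step 6: alpha = 0.05. fail to reject H0.

R = 10, z = 0.8345, p = 0.403986, fail to reject H0.


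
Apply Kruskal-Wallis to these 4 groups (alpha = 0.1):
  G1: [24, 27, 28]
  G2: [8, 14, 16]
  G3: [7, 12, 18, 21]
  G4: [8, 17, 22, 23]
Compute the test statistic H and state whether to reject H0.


Step 1: Combine all N = 14 observations and assign midranks.
sorted (value, group, rank): (7,G3,1), (8,G2,2.5), (8,G4,2.5), (12,G3,4), (14,G2,5), (16,G2,6), (17,G4,7), (18,G3,8), (21,G3,9), (22,G4,10), (23,G4,11), (24,G1,12), (27,G1,13), (28,G1,14)
Step 2: Sum ranks within each group.
R_1 = 39 (n_1 = 3)
R_2 = 13.5 (n_2 = 3)
R_3 = 22 (n_3 = 4)
R_4 = 30.5 (n_4 = 4)
Step 3: H = 12/(N(N+1)) * sum(R_i^2/n_i) - 3(N+1)
     = 12/(14*15) * (39^2/3 + 13.5^2/3 + 22^2/4 + 30.5^2/4) - 3*15
     = 0.057143 * 921.312 - 45
     = 7.646429.
Step 4: Ties present; correction factor C = 1 - 6/(14^3 - 14) = 0.997802. Corrected H = 7.646429 / 0.997802 = 7.663271.
Step 5: Under H0, H ~ chi^2(3); p-value = 0.053508.
Step 6: alpha = 0.1. reject H0.

H = 7.6633, df = 3, p = 0.053508, reject H0.


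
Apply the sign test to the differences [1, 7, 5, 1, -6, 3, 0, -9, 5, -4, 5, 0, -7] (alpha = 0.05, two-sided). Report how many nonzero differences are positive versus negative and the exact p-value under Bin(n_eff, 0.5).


Step 1: Discard zero differences. Original n = 13; n_eff = number of nonzero differences = 11.
Nonzero differences (with sign): +1, +7, +5, +1, -6, +3, -9, +5, -4, +5, -7
Step 2: Count signs: positive = 7, negative = 4.
Step 3: Under H0: P(positive) = 0.5, so the number of positives S ~ Bin(11, 0.5).
Step 4: Two-sided exact p-value = sum of Bin(11,0.5) probabilities at or below the observed probability = 0.548828.
Step 5: alpha = 0.05. fail to reject H0.

n_eff = 11, pos = 7, neg = 4, p = 0.548828, fail to reject H0.


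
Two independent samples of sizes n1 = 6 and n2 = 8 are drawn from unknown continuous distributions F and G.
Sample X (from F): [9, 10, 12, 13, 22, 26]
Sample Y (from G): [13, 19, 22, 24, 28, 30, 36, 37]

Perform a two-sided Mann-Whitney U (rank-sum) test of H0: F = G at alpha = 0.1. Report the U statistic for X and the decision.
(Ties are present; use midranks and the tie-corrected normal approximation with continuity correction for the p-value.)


Step 1: Combine and sort all 14 observations; assign midranks.
sorted (value, group): (9,X), (10,X), (12,X), (13,X), (13,Y), (19,Y), (22,X), (22,Y), (24,Y), (26,X), (28,Y), (30,Y), (36,Y), (37,Y)
ranks: 9->1, 10->2, 12->3, 13->4.5, 13->4.5, 19->6, 22->7.5, 22->7.5, 24->9, 26->10, 28->11, 30->12, 36->13, 37->14
Step 2: Rank sum for X: R1 = 1 + 2 + 3 + 4.5 + 7.5 + 10 = 28.
Step 3: U_X = R1 - n1(n1+1)/2 = 28 - 6*7/2 = 28 - 21 = 7.
       U_Y = n1*n2 - U_X = 48 - 7 = 41.
Step 4: Ties are present, so use the tie-corrected normal approximation (with continuity correction) for the p-value.
Step 5: p-value = 0.032774; compare to alpha = 0.1. reject H0.

U_X = 7, p = 0.032774, reject H0 at alpha = 0.1.


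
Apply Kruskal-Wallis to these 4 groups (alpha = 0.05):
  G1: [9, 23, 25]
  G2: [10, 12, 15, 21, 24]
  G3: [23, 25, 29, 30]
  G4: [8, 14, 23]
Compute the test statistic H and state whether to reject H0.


Step 1: Combine all N = 15 observations and assign midranks.
sorted (value, group, rank): (8,G4,1), (9,G1,2), (10,G2,3), (12,G2,4), (14,G4,5), (15,G2,6), (21,G2,7), (23,G1,9), (23,G3,9), (23,G4,9), (24,G2,11), (25,G1,12.5), (25,G3,12.5), (29,G3,14), (30,G3,15)
Step 2: Sum ranks within each group.
R_1 = 23.5 (n_1 = 3)
R_2 = 31 (n_2 = 5)
R_3 = 50.5 (n_3 = 4)
R_4 = 15 (n_4 = 3)
Step 3: H = 12/(N(N+1)) * sum(R_i^2/n_i) - 3(N+1)
     = 12/(15*16) * (23.5^2/3 + 31^2/5 + 50.5^2/4 + 15^2/3) - 3*16
     = 0.050000 * 1088.85 - 48
     = 6.442292.
Step 4: Ties present; correction factor C = 1 - 30/(15^3 - 15) = 0.991071. Corrected H = 6.442292 / 0.991071 = 6.500330.
Step 5: Under H0, H ~ chi^2(3); p-value = 0.089649.
Step 6: alpha = 0.05. fail to reject H0.

H = 6.5003, df = 3, p = 0.089649, fail to reject H0.


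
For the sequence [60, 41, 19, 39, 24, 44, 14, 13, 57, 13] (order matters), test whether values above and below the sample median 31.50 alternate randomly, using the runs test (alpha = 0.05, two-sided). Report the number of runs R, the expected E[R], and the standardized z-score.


Step 1: Compute median = 31.50; label A = above, B = below.
Labels in order: AABABABBAB  (n_A = 5, n_B = 5)
Step 2: Count runs R = 8.
Step 3: Under H0 (random ordering), E[R] = 2*n_A*n_B/(n_A+n_B) + 1 = 2*5*5/10 + 1 = 6.0000.
        Var[R] = 2*n_A*n_B*(2*n_A*n_B - n_A - n_B) / ((n_A+n_B)^2 * (n_A+n_B-1)) = 2000/900 = 2.2222.
        SD[R] = 1.4907.
Step 4: Continuity-corrected z = (R - 0.5 - E[R]) / SD[R] = (8 - 0.5 - 6.0000) / 1.4907 = 1.0062.
Step 5: Two-sided p-value via normal approximation = 2*(1 - Phi(|z|)) = 0.314305.
Step 6: alpha = 0.05. fail to reject H0.

R = 8, z = 1.0062, p = 0.314305, fail to reject H0.


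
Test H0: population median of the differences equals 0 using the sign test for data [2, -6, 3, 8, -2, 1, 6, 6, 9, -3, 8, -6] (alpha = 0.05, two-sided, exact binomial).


Step 1: Discard zero differences. Original n = 12; n_eff = number of nonzero differences = 12.
Nonzero differences (with sign): +2, -6, +3, +8, -2, +1, +6, +6, +9, -3, +8, -6
Step 2: Count signs: positive = 8, negative = 4.
Step 3: Under H0: P(positive) = 0.5, so the number of positives S ~ Bin(12, 0.5).
Step 4: Two-sided exact p-value = sum of Bin(12,0.5) probabilities at or below the observed probability = 0.387695.
Step 5: alpha = 0.05. fail to reject H0.

n_eff = 12, pos = 8, neg = 4, p = 0.387695, fail to reject H0.


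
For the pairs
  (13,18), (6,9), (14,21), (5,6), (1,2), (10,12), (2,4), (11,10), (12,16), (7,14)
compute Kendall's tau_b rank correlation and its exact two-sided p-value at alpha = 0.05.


Step 1: Enumerate the 45 unordered pairs (i,j) with i<j and classify each by sign(x_j-x_i) * sign(y_j-y_i).
  (1,2):dx=-7,dy=-9->C; (1,3):dx=+1,dy=+3->C; (1,4):dx=-8,dy=-12->C; (1,5):dx=-12,dy=-16->C
  (1,6):dx=-3,dy=-6->C; (1,7):dx=-11,dy=-14->C; (1,8):dx=-2,dy=-8->C; (1,9):dx=-1,dy=-2->C
  (1,10):dx=-6,dy=-4->C; (2,3):dx=+8,dy=+12->C; (2,4):dx=-1,dy=-3->C; (2,5):dx=-5,dy=-7->C
  (2,6):dx=+4,dy=+3->C; (2,7):dx=-4,dy=-5->C; (2,8):dx=+5,dy=+1->C; (2,9):dx=+6,dy=+7->C
  (2,10):dx=+1,dy=+5->C; (3,4):dx=-9,dy=-15->C; (3,5):dx=-13,dy=-19->C; (3,6):dx=-4,dy=-9->C
  (3,7):dx=-12,dy=-17->C; (3,8):dx=-3,dy=-11->C; (3,9):dx=-2,dy=-5->C; (3,10):dx=-7,dy=-7->C
  (4,5):dx=-4,dy=-4->C; (4,6):dx=+5,dy=+6->C; (4,7):dx=-3,dy=-2->C; (4,8):dx=+6,dy=+4->C
  (4,9):dx=+7,dy=+10->C; (4,10):dx=+2,dy=+8->C; (5,6):dx=+9,dy=+10->C; (5,7):dx=+1,dy=+2->C
  (5,8):dx=+10,dy=+8->C; (5,9):dx=+11,dy=+14->C; (5,10):dx=+6,dy=+12->C; (6,7):dx=-8,dy=-8->C
  (6,8):dx=+1,dy=-2->D; (6,9):dx=+2,dy=+4->C; (6,10):dx=-3,dy=+2->D; (7,8):dx=+9,dy=+6->C
  (7,9):dx=+10,dy=+12->C; (7,10):dx=+5,dy=+10->C; (8,9):dx=+1,dy=+6->C; (8,10):dx=-4,dy=+4->D
  (9,10):dx=-5,dy=-2->C
Step 2: C = 42, D = 3, total pairs = 45.
Step 3: tau = (C - D)/(n(n-1)/2) = (42 - 3)/45 = 0.866667.
Step 4: Exact two-sided p-value (enumerate n! = 3628800 permutations of y under H0): p = 0.000115.
Step 5: alpha = 0.05. reject H0.

tau_b = 0.8667 (C=42, D=3), p = 0.000115, reject H0.


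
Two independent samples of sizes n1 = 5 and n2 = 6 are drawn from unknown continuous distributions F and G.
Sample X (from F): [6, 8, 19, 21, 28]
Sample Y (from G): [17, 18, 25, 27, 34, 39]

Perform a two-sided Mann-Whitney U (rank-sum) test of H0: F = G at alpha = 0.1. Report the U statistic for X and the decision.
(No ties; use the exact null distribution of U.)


Step 1: Combine and sort all 11 observations; assign midranks.
sorted (value, group): (6,X), (8,X), (17,Y), (18,Y), (19,X), (21,X), (25,Y), (27,Y), (28,X), (34,Y), (39,Y)
ranks: 6->1, 8->2, 17->3, 18->4, 19->5, 21->6, 25->7, 27->8, 28->9, 34->10, 39->11
Step 2: Rank sum for X: R1 = 1 + 2 + 5 + 6 + 9 = 23.
Step 3: U_X = R1 - n1(n1+1)/2 = 23 - 5*6/2 = 23 - 15 = 8.
       U_Y = n1*n2 - U_X = 30 - 8 = 22.
Step 4: No ties, so the exact null distribution of U (based on enumerating the C(11,5) = 462 equally likely rank assignments) gives the two-sided p-value.
Step 5: p-value = 0.246753; compare to alpha = 0.1. fail to reject H0.

U_X = 8, p = 0.246753, fail to reject H0 at alpha = 0.1.


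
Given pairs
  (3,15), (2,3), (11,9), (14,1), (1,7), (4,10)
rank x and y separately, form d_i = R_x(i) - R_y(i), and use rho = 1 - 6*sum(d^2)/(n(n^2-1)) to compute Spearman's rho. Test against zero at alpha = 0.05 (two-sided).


Step 1: Rank x and y separately (midranks; no ties here).
rank(x): 3->3, 2->2, 11->5, 14->6, 1->1, 4->4
rank(y): 15->6, 3->2, 9->4, 1->1, 7->3, 10->5
Step 2: d_i = R_x(i) - R_y(i); compute d_i^2.
  (3-6)^2=9, (2-2)^2=0, (5-4)^2=1, (6-1)^2=25, (1-3)^2=4, (4-5)^2=1
sum(d^2) = 40.
Step 3: rho = 1 - 6*40 / (6*(6^2 - 1)) = 1 - 240/210 = -0.142857.
Step 4: Under H0, t = rho * sqrt((n-2)/(1-rho^2)) = -0.2887 ~ t(4).
Step 5: Two-sided p-value from the t-distribution with 4 df = 0.787172.
Step 6: alpha = 0.05. fail to reject H0.

rho = -0.1429, p = 0.787172, fail to reject H0 at alpha = 0.05.


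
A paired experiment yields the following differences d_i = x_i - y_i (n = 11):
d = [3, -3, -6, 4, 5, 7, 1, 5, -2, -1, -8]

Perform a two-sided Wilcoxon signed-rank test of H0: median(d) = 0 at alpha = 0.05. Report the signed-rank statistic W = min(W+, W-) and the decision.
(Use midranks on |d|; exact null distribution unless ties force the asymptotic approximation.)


Step 1: Drop any zero differences (none here) and take |d_i|.
|d| = [3, 3, 6, 4, 5, 7, 1, 5, 2, 1, 8]
Step 2: Midrank |d_i| (ties get averaged ranks).
ranks: |3|->4.5, |3|->4.5, |6|->9, |4|->6, |5|->7.5, |7|->10, |1|->1.5, |5|->7.5, |2|->3, |1|->1.5, |8|->11
Step 3: Attach original signs; sum ranks with positive sign and with negative sign.
W+ = 4.5 + 6 + 7.5 + 10 + 1.5 + 7.5 = 37
W- = 4.5 + 9 + 3 + 1.5 + 11 = 29
(Check: W+ + W- = 66 should equal n(n+1)/2 = 66.)
Step 4: Test statistic W = min(W+, W-) = 29.
Step 5: Ties in |d|, so use the tie-corrected normal approximation.
        E[W] = n(n+1)/4 = 11*12/4 = 33.
        Tie groups: |d|=1 (t=2), |d|=3 (t=2), |d|=5 (t=2); sum(t^3 - t) = 18.
        Var[W] = n(n+1)(2n+1)/24 - sum(t^3-t)/48 = 3036/24 - 18/48 = 126.125.
        z = (W - E[W]) / sqrt(Var[W]) = (29 - 33) / 11.2305 = -0.3562.
        Two-sided p = 2*Phi(z) = 0.721712.
Step 6: alpha = 0.05. fail to reject H0.

W+ = 37, W- = 29, W = min = 29, p = 0.721712, fail to reject H0.


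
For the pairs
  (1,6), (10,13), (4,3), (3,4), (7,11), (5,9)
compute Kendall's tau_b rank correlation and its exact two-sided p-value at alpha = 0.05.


Step 1: Enumerate the 15 unordered pairs (i,j) with i<j and classify each by sign(x_j-x_i) * sign(y_j-y_i).
  (1,2):dx=+9,dy=+7->C; (1,3):dx=+3,dy=-3->D; (1,4):dx=+2,dy=-2->D; (1,5):dx=+6,dy=+5->C
  (1,6):dx=+4,dy=+3->C; (2,3):dx=-6,dy=-10->C; (2,4):dx=-7,dy=-9->C; (2,5):dx=-3,dy=-2->C
  (2,6):dx=-5,dy=-4->C; (3,4):dx=-1,dy=+1->D; (3,5):dx=+3,dy=+8->C; (3,6):dx=+1,dy=+6->C
  (4,5):dx=+4,dy=+7->C; (4,6):dx=+2,dy=+5->C; (5,6):dx=-2,dy=-2->C
Step 2: C = 12, D = 3, total pairs = 15.
Step 3: tau = (C - D)/(n(n-1)/2) = (12 - 3)/15 = 0.600000.
Step 4: Exact two-sided p-value (enumerate n! = 720 permutations of y under H0): p = 0.136111.
Step 5: alpha = 0.05. fail to reject H0.

tau_b = 0.6000 (C=12, D=3), p = 0.136111, fail to reject H0.


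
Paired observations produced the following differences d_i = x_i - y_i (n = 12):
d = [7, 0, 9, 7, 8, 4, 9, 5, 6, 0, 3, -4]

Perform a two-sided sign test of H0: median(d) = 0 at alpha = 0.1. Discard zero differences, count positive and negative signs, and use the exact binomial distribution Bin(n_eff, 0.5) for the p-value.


Step 1: Discard zero differences. Original n = 12; n_eff = number of nonzero differences = 10.
Nonzero differences (with sign): +7, +9, +7, +8, +4, +9, +5, +6, +3, -4
Step 2: Count signs: positive = 9, negative = 1.
Step 3: Under H0: P(positive) = 0.5, so the number of positives S ~ Bin(10, 0.5).
Step 4: Two-sided exact p-value = sum of Bin(10,0.5) probabilities at or below the observed probability = 0.021484.
Step 5: alpha = 0.1. reject H0.

n_eff = 10, pos = 9, neg = 1, p = 0.021484, reject H0.


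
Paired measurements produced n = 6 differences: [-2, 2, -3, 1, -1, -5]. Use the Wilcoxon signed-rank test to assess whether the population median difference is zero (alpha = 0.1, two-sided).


Step 1: Drop any zero differences (none here) and take |d_i|.
|d| = [2, 2, 3, 1, 1, 5]
Step 2: Midrank |d_i| (ties get averaged ranks).
ranks: |2|->3.5, |2|->3.5, |3|->5, |1|->1.5, |1|->1.5, |5|->6
Step 3: Attach original signs; sum ranks with positive sign and with negative sign.
W+ = 3.5 + 1.5 = 5
W- = 3.5 + 5 + 1.5 + 6 = 16
(Check: W+ + W- = 21 should equal n(n+1)/2 = 21.)
Step 4: Test statistic W = min(W+, W-) = 5.
Step 5: Ties in |d|, so use the tie-corrected normal approximation.
        E[W] = n(n+1)/4 = 6*7/4 = 10.5.
        Tie groups: |d|=1 (t=2), |d|=2 (t=2); sum(t^3 - t) = 12.
        Var[W] = n(n+1)(2n+1)/24 - sum(t^3-t)/48 = 546/24 - 12/48 = 22.5.
        z = (W - E[W]) / sqrt(Var[W]) = (5 - 10.5) / 4.7434 = -1.1595.
        Two-sided p = 2*Phi(z) = 0.246252.
Step 6: alpha = 0.1. fail to reject H0.

W+ = 5, W- = 16, W = min = 5, p = 0.246252, fail to reject H0.


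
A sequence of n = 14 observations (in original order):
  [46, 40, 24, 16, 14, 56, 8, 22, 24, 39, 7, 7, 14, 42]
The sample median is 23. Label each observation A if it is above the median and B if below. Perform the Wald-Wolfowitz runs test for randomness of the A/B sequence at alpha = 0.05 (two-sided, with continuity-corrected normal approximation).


Step 1: Compute median = 23; label A = above, B = below.
Labels in order: AAABBABBAABBBA  (n_A = 7, n_B = 7)
Step 2: Count runs R = 7.
Step 3: Under H0 (random ordering), E[R] = 2*n_A*n_B/(n_A+n_B) + 1 = 2*7*7/14 + 1 = 8.0000.
        Var[R] = 2*n_A*n_B*(2*n_A*n_B - n_A - n_B) / ((n_A+n_B)^2 * (n_A+n_B-1)) = 8232/2548 = 3.2308.
        SD[R] = 1.7974.
Step 4: Continuity-corrected z = (R + 0.5 - E[R]) / SD[R] = (7 + 0.5 - 8.0000) / 1.7974 = -0.2782.
Step 5: Two-sided p-value via normal approximation = 2*(1 - Phi(|z|)) = 0.780879.
Step 6: alpha = 0.05. fail to reject H0.

R = 7, z = -0.2782, p = 0.780879, fail to reject H0.


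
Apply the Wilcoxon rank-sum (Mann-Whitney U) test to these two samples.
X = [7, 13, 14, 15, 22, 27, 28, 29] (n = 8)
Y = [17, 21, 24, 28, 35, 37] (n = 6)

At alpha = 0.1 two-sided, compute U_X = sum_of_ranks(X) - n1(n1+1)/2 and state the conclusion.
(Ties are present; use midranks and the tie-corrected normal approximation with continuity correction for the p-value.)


Step 1: Combine and sort all 14 observations; assign midranks.
sorted (value, group): (7,X), (13,X), (14,X), (15,X), (17,Y), (21,Y), (22,X), (24,Y), (27,X), (28,X), (28,Y), (29,X), (35,Y), (37,Y)
ranks: 7->1, 13->2, 14->3, 15->4, 17->5, 21->6, 22->7, 24->8, 27->9, 28->10.5, 28->10.5, 29->12, 35->13, 37->14
Step 2: Rank sum for X: R1 = 1 + 2 + 3 + 4 + 7 + 9 + 10.5 + 12 = 48.5.
Step 3: U_X = R1 - n1(n1+1)/2 = 48.5 - 8*9/2 = 48.5 - 36 = 12.5.
       U_Y = n1*n2 - U_X = 48 - 12.5 = 35.5.
Step 4: Ties are present, so use the tie-corrected normal approximation (with continuity correction) for the p-value.
Step 5: p-value = 0.155126; compare to alpha = 0.1. fail to reject H0.

U_X = 12.5, p = 0.155126, fail to reject H0 at alpha = 0.1.


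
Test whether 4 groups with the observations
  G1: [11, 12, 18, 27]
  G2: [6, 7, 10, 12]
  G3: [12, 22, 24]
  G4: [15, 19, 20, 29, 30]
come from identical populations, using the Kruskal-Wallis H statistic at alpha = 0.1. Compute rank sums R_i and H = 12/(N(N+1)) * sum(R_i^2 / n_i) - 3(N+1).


Step 1: Combine all N = 16 observations and assign midranks.
sorted (value, group, rank): (6,G2,1), (7,G2,2), (10,G2,3), (11,G1,4), (12,G1,6), (12,G2,6), (12,G3,6), (15,G4,8), (18,G1,9), (19,G4,10), (20,G4,11), (22,G3,12), (24,G3,13), (27,G1,14), (29,G4,15), (30,G4,16)
Step 2: Sum ranks within each group.
R_1 = 33 (n_1 = 4)
R_2 = 12 (n_2 = 4)
R_3 = 31 (n_3 = 3)
R_4 = 60 (n_4 = 5)
Step 3: H = 12/(N(N+1)) * sum(R_i^2/n_i) - 3(N+1)
     = 12/(16*17) * (33^2/4 + 12^2/4 + 31^2/3 + 60^2/5) - 3*17
     = 0.044118 * 1348.58 - 51
     = 8.496324.
Step 4: Ties present; correction factor C = 1 - 24/(16^3 - 16) = 0.994118. Corrected H = 8.496324 / 0.994118 = 8.546598.
Step 5: Under H0, H ~ chi^2(3); p-value = 0.035968.
Step 6: alpha = 0.1. reject H0.

H = 8.5466, df = 3, p = 0.035968, reject H0.


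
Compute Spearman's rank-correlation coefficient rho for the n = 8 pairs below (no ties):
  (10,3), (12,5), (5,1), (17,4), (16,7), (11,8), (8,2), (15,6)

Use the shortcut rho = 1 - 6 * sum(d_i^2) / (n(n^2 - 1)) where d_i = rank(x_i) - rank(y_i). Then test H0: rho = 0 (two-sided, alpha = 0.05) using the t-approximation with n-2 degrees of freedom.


Step 1: Rank x and y separately (midranks; no ties here).
rank(x): 10->3, 12->5, 5->1, 17->8, 16->7, 11->4, 8->2, 15->6
rank(y): 3->3, 5->5, 1->1, 4->4, 7->7, 8->8, 2->2, 6->6
Step 2: d_i = R_x(i) - R_y(i); compute d_i^2.
  (3-3)^2=0, (5-5)^2=0, (1-1)^2=0, (8-4)^2=16, (7-7)^2=0, (4-8)^2=16, (2-2)^2=0, (6-6)^2=0
sum(d^2) = 32.
Step 3: rho = 1 - 6*32 / (8*(8^2 - 1)) = 1 - 192/504 = 0.619048.
Step 4: Under H0, t = rho * sqrt((n-2)/(1-rho^2)) = 1.9308 ~ t(6).
Step 5: Two-sided p-value from the t-distribution with 6 df = 0.101733.
Step 6: alpha = 0.05. fail to reject H0.

rho = 0.6190, p = 0.101733, fail to reject H0 at alpha = 0.05.


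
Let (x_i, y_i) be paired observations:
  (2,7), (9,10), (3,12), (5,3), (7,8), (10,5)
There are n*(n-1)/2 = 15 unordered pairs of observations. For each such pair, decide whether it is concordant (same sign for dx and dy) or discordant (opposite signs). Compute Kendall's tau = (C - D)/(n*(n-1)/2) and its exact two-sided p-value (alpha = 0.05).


Step 1: Enumerate the 15 unordered pairs (i,j) with i<j and classify each by sign(x_j-x_i) * sign(y_j-y_i).
  (1,2):dx=+7,dy=+3->C; (1,3):dx=+1,dy=+5->C; (1,4):dx=+3,dy=-4->D; (1,5):dx=+5,dy=+1->C
  (1,6):dx=+8,dy=-2->D; (2,3):dx=-6,dy=+2->D; (2,4):dx=-4,dy=-7->C; (2,5):dx=-2,dy=-2->C
  (2,6):dx=+1,dy=-5->D; (3,4):dx=+2,dy=-9->D; (3,5):dx=+4,dy=-4->D; (3,6):dx=+7,dy=-7->D
  (4,5):dx=+2,dy=+5->C; (4,6):dx=+5,dy=+2->C; (5,6):dx=+3,dy=-3->D
Step 2: C = 7, D = 8, total pairs = 15.
Step 3: tau = (C - D)/(n(n-1)/2) = (7 - 8)/15 = -0.066667.
Step 4: Exact two-sided p-value (enumerate n! = 720 permutations of y under H0): p = 1.000000.
Step 5: alpha = 0.05. fail to reject H0.

tau_b = -0.0667 (C=7, D=8), p = 1.000000, fail to reject H0.


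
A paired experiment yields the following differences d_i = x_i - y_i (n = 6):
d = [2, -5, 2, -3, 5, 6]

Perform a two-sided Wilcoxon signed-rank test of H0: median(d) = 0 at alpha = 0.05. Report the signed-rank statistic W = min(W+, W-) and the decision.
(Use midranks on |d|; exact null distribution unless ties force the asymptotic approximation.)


Step 1: Drop any zero differences (none here) and take |d_i|.
|d| = [2, 5, 2, 3, 5, 6]
Step 2: Midrank |d_i| (ties get averaged ranks).
ranks: |2|->1.5, |5|->4.5, |2|->1.5, |3|->3, |5|->4.5, |6|->6
Step 3: Attach original signs; sum ranks with positive sign and with negative sign.
W+ = 1.5 + 1.5 + 4.5 + 6 = 13.5
W- = 4.5 + 3 = 7.5
(Check: W+ + W- = 21 should equal n(n+1)/2 = 21.)
Step 4: Test statistic W = min(W+, W-) = 7.5.
Step 5: Ties in |d|, so use the tie-corrected normal approximation.
        E[W] = n(n+1)/4 = 6*7/4 = 10.5.
        Tie groups: |d|=2 (t=2), |d|=5 (t=2); sum(t^3 - t) = 12.
        Var[W] = n(n+1)(2n+1)/24 - sum(t^3-t)/48 = 546/24 - 12/48 = 22.5.
        z = (W - E[W]) / sqrt(Var[W]) = (7.5 - 10.5) / 4.7434 = -0.6325.
        Two-sided p = 2*Phi(z) = 0.527089.
Step 6: alpha = 0.05. fail to reject H0.

W+ = 13.5, W- = 7.5, W = min = 7.5, p = 0.527089, fail to reject H0.


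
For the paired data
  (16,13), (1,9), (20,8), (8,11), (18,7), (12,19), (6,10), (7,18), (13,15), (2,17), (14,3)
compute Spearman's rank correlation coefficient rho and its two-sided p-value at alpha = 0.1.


Step 1: Rank x and y separately (midranks; no ties here).
rank(x): 16->9, 1->1, 20->11, 8->5, 18->10, 12->6, 6->3, 7->4, 13->7, 2->2, 14->8
rank(y): 13->7, 9->4, 8->3, 11->6, 7->2, 19->11, 10->5, 18->10, 15->8, 17->9, 3->1
Step 2: d_i = R_x(i) - R_y(i); compute d_i^2.
  (9-7)^2=4, (1-4)^2=9, (11-3)^2=64, (5-6)^2=1, (10-2)^2=64, (6-11)^2=25, (3-5)^2=4, (4-10)^2=36, (7-8)^2=1, (2-9)^2=49, (8-1)^2=49
sum(d^2) = 306.
Step 3: rho = 1 - 6*306 / (11*(11^2 - 1)) = 1 - 1836/1320 = -0.390909.
Step 4: Under H0, t = rho * sqrt((n-2)/(1-rho^2)) = -1.2741 ~ t(9).
Step 5: Two-sided p-value from the t-distribution with 9 df = 0.234540.
Step 6: alpha = 0.1. fail to reject H0.

rho = -0.3909, p = 0.234540, fail to reject H0 at alpha = 0.1.


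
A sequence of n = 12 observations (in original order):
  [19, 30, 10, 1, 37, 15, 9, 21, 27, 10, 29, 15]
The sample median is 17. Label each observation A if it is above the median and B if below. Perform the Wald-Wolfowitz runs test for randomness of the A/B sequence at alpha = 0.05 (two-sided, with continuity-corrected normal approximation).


Step 1: Compute median = 17; label A = above, B = below.
Labels in order: AABBABBAABAB  (n_A = 6, n_B = 6)
Step 2: Count runs R = 8.
Step 3: Under H0 (random ordering), E[R] = 2*n_A*n_B/(n_A+n_B) + 1 = 2*6*6/12 + 1 = 7.0000.
        Var[R] = 2*n_A*n_B*(2*n_A*n_B - n_A - n_B) / ((n_A+n_B)^2 * (n_A+n_B-1)) = 4320/1584 = 2.7273.
        SD[R] = 1.6514.
Step 4: Continuity-corrected z = (R - 0.5 - E[R]) / SD[R] = (8 - 0.5 - 7.0000) / 1.6514 = 0.3028.
Step 5: Two-sided p-value via normal approximation = 2*(1 - Phi(|z|)) = 0.762069.
Step 6: alpha = 0.05. fail to reject H0.

R = 8, z = 0.3028, p = 0.762069, fail to reject H0.


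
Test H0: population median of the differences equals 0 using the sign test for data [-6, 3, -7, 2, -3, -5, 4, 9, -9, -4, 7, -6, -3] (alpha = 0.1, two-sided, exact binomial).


Step 1: Discard zero differences. Original n = 13; n_eff = number of nonzero differences = 13.
Nonzero differences (with sign): -6, +3, -7, +2, -3, -5, +4, +9, -9, -4, +7, -6, -3
Step 2: Count signs: positive = 5, negative = 8.
Step 3: Under H0: P(positive) = 0.5, so the number of positives S ~ Bin(13, 0.5).
Step 4: Two-sided exact p-value = sum of Bin(13,0.5) probabilities at or below the observed probability = 0.581055.
Step 5: alpha = 0.1. fail to reject H0.

n_eff = 13, pos = 5, neg = 8, p = 0.581055, fail to reject H0.


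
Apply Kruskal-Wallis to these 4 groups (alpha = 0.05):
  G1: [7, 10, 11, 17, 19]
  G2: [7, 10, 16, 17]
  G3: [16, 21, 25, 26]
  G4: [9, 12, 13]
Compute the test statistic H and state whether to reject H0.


Step 1: Combine all N = 16 observations and assign midranks.
sorted (value, group, rank): (7,G1,1.5), (7,G2,1.5), (9,G4,3), (10,G1,4.5), (10,G2,4.5), (11,G1,6), (12,G4,7), (13,G4,8), (16,G2,9.5), (16,G3,9.5), (17,G1,11.5), (17,G2,11.5), (19,G1,13), (21,G3,14), (25,G3,15), (26,G3,16)
Step 2: Sum ranks within each group.
R_1 = 36.5 (n_1 = 5)
R_2 = 27 (n_2 = 4)
R_3 = 54.5 (n_3 = 4)
R_4 = 18 (n_4 = 3)
Step 3: H = 12/(N(N+1)) * sum(R_i^2/n_i) - 3(N+1)
     = 12/(16*17) * (36.5^2/5 + 27^2/4 + 54.5^2/4 + 18^2/3) - 3*17
     = 0.044118 * 1299.26 - 51
     = 6.320404.
Step 4: Ties present; correction factor C = 1 - 24/(16^3 - 16) = 0.994118. Corrected H = 6.320404 / 0.994118 = 6.357803.
Step 5: Under H0, H ~ chi^2(3); p-value = 0.095442.
Step 6: alpha = 0.05. fail to reject H0.

H = 6.3578, df = 3, p = 0.095442, fail to reject H0.


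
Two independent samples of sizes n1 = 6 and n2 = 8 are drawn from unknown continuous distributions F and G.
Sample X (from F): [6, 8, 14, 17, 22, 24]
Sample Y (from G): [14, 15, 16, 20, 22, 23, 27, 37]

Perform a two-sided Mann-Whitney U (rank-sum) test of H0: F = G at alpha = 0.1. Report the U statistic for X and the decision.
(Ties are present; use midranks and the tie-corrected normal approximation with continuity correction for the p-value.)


Step 1: Combine and sort all 14 observations; assign midranks.
sorted (value, group): (6,X), (8,X), (14,X), (14,Y), (15,Y), (16,Y), (17,X), (20,Y), (22,X), (22,Y), (23,Y), (24,X), (27,Y), (37,Y)
ranks: 6->1, 8->2, 14->3.5, 14->3.5, 15->5, 16->6, 17->7, 20->8, 22->9.5, 22->9.5, 23->11, 24->12, 27->13, 37->14
Step 2: Rank sum for X: R1 = 1 + 2 + 3.5 + 7 + 9.5 + 12 = 35.
Step 3: U_X = R1 - n1(n1+1)/2 = 35 - 6*7/2 = 35 - 21 = 14.
       U_Y = n1*n2 - U_X = 48 - 14 = 34.
Step 4: Ties are present, so use the tie-corrected normal approximation (with continuity correction) for the p-value.
Step 5: p-value = 0.219016; compare to alpha = 0.1. fail to reject H0.

U_X = 14, p = 0.219016, fail to reject H0 at alpha = 0.1.


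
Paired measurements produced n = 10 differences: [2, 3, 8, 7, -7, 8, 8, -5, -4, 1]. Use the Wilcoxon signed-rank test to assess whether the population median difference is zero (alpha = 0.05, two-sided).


Step 1: Drop any zero differences (none here) and take |d_i|.
|d| = [2, 3, 8, 7, 7, 8, 8, 5, 4, 1]
Step 2: Midrank |d_i| (ties get averaged ranks).
ranks: |2|->2, |3|->3, |8|->9, |7|->6.5, |7|->6.5, |8|->9, |8|->9, |5|->5, |4|->4, |1|->1
Step 3: Attach original signs; sum ranks with positive sign and with negative sign.
W+ = 2 + 3 + 9 + 6.5 + 9 + 9 + 1 = 39.5
W- = 6.5 + 5 + 4 = 15.5
(Check: W+ + W- = 55 should equal n(n+1)/2 = 55.)
Step 4: Test statistic W = min(W+, W-) = 15.5.
Step 5: Ties in |d|, so use the tie-corrected normal approximation.
        E[W] = n(n+1)/4 = 10*11/4 = 27.5.
        Tie groups: |d|=7 (t=2), |d|=8 (t=3); sum(t^3 - t) = 30.
        Var[W] = n(n+1)(2n+1)/24 - sum(t^3-t)/48 = 2310/24 - 30/48 = 95.625.
        z = (W - E[W]) / sqrt(Var[W]) = (15.5 - 27.5) / 9.7788 = -1.2271.
        Two-sided p = 2*Phi(z) = 0.219768.
Step 6: alpha = 0.05. fail to reject H0.

W+ = 39.5, W- = 15.5, W = min = 15.5, p = 0.219768, fail to reject H0.


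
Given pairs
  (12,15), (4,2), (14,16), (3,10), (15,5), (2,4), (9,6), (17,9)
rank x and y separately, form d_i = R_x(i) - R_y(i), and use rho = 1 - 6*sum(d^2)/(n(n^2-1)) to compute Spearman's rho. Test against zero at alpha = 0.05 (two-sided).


Step 1: Rank x and y separately (midranks; no ties here).
rank(x): 12->5, 4->3, 14->6, 3->2, 15->7, 2->1, 9->4, 17->8
rank(y): 15->7, 2->1, 16->8, 10->6, 5->3, 4->2, 6->4, 9->5
Step 2: d_i = R_x(i) - R_y(i); compute d_i^2.
  (5-7)^2=4, (3-1)^2=4, (6-8)^2=4, (2-6)^2=16, (7-3)^2=16, (1-2)^2=1, (4-4)^2=0, (8-5)^2=9
sum(d^2) = 54.
Step 3: rho = 1 - 6*54 / (8*(8^2 - 1)) = 1 - 324/504 = 0.357143.
Step 4: Under H0, t = rho * sqrt((n-2)/(1-rho^2)) = 0.9366 ~ t(6).
Step 5: Two-sided p-value from the t-distribution with 6 df = 0.385121.
Step 6: alpha = 0.05. fail to reject H0.

rho = 0.3571, p = 0.385121, fail to reject H0 at alpha = 0.05.


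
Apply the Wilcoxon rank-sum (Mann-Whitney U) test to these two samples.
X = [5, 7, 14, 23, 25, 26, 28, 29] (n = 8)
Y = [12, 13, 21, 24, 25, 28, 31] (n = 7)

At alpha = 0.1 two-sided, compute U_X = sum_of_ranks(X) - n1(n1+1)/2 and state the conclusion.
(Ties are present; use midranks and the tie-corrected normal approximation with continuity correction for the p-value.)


Step 1: Combine and sort all 15 observations; assign midranks.
sorted (value, group): (5,X), (7,X), (12,Y), (13,Y), (14,X), (21,Y), (23,X), (24,Y), (25,X), (25,Y), (26,X), (28,X), (28,Y), (29,X), (31,Y)
ranks: 5->1, 7->2, 12->3, 13->4, 14->5, 21->6, 23->7, 24->8, 25->9.5, 25->9.5, 26->11, 28->12.5, 28->12.5, 29->14, 31->15
Step 2: Rank sum for X: R1 = 1 + 2 + 5 + 7 + 9.5 + 11 + 12.5 + 14 = 62.
Step 3: U_X = R1 - n1(n1+1)/2 = 62 - 8*9/2 = 62 - 36 = 26.
       U_Y = n1*n2 - U_X = 56 - 26 = 30.
Step 4: Ties are present, so use the tie-corrected normal approximation (with continuity correction) for the p-value.
Step 5: p-value = 0.861942; compare to alpha = 0.1. fail to reject H0.

U_X = 26, p = 0.861942, fail to reject H0 at alpha = 0.1.


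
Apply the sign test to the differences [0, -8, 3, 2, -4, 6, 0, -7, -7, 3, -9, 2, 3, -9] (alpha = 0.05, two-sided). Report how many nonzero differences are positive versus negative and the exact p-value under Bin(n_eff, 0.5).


Step 1: Discard zero differences. Original n = 14; n_eff = number of nonzero differences = 12.
Nonzero differences (with sign): -8, +3, +2, -4, +6, -7, -7, +3, -9, +2, +3, -9
Step 2: Count signs: positive = 6, negative = 6.
Step 3: Under H0: P(positive) = 0.5, so the number of positives S ~ Bin(12, 0.5).
Step 4: Two-sided exact p-value = sum of Bin(12,0.5) probabilities at or below the observed probability = 1.000000.
Step 5: alpha = 0.05. fail to reject H0.

n_eff = 12, pos = 6, neg = 6, p = 1.000000, fail to reject H0.


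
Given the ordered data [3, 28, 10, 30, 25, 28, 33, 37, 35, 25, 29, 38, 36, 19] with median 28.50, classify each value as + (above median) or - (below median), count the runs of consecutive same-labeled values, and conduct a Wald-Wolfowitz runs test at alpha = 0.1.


Step 1: Compute median = 28.50; label A = above, B = below.
Labels in order: BBBABBAAABAAAB  (n_A = 7, n_B = 7)
Step 2: Count runs R = 7.
Step 3: Under H0 (random ordering), E[R] = 2*n_A*n_B/(n_A+n_B) + 1 = 2*7*7/14 + 1 = 8.0000.
        Var[R] = 2*n_A*n_B*(2*n_A*n_B - n_A - n_B) / ((n_A+n_B)^2 * (n_A+n_B-1)) = 8232/2548 = 3.2308.
        SD[R] = 1.7974.
Step 4: Continuity-corrected z = (R + 0.5 - E[R]) / SD[R] = (7 + 0.5 - 8.0000) / 1.7974 = -0.2782.
Step 5: Two-sided p-value via normal approximation = 2*(1 - Phi(|z|)) = 0.780879.
Step 6: alpha = 0.1. fail to reject H0.

R = 7, z = -0.2782, p = 0.780879, fail to reject H0.


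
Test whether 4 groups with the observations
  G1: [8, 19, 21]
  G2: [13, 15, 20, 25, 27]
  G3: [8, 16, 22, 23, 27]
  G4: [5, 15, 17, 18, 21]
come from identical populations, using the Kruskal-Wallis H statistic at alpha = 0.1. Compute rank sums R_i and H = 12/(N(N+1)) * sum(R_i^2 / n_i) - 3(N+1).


Step 1: Combine all N = 18 observations and assign midranks.
sorted (value, group, rank): (5,G4,1), (8,G1,2.5), (8,G3,2.5), (13,G2,4), (15,G2,5.5), (15,G4,5.5), (16,G3,7), (17,G4,8), (18,G4,9), (19,G1,10), (20,G2,11), (21,G1,12.5), (21,G4,12.5), (22,G3,14), (23,G3,15), (25,G2,16), (27,G2,17.5), (27,G3,17.5)
Step 2: Sum ranks within each group.
R_1 = 25 (n_1 = 3)
R_2 = 54 (n_2 = 5)
R_3 = 56 (n_3 = 5)
R_4 = 36 (n_4 = 5)
Step 3: H = 12/(N(N+1)) * sum(R_i^2/n_i) - 3(N+1)
     = 12/(18*19) * (25^2/3 + 54^2/5 + 56^2/5 + 36^2/5) - 3*19
     = 0.035088 * 1677.93 - 57
     = 1.874854.
Step 4: Ties present; correction factor C = 1 - 24/(18^3 - 18) = 0.995872. Corrected H = 1.874854 / 0.995872 = 1.882625.
Step 5: Under H0, H ~ chi^2(3); p-value = 0.597122.
Step 6: alpha = 0.1. fail to reject H0.

H = 1.8826, df = 3, p = 0.597122, fail to reject H0.


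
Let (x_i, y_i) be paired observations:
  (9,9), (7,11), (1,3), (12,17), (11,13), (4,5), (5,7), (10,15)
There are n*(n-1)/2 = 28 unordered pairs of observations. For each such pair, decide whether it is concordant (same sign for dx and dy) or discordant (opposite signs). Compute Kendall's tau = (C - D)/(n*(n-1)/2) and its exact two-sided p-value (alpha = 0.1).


Step 1: Enumerate the 28 unordered pairs (i,j) with i<j and classify each by sign(x_j-x_i) * sign(y_j-y_i).
  (1,2):dx=-2,dy=+2->D; (1,3):dx=-8,dy=-6->C; (1,4):dx=+3,dy=+8->C; (1,5):dx=+2,dy=+4->C
  (1,6):dx=-5,dy=-4->C; (1,7):dx=-4,dy=-2->C; (1,8):dx=+1,dy=+6->C; (2,3):dx=-6,dy=-8->C
  (2,4):dx=+5,dy=+6->C; (2,5):dx=+4,dy=+2->C; (2,6):dx=-3,dy=-6->C; (2,7):dx=-2,dy=-4->C
  (2,8):dx=+3,dy=+4->C; (3,4):dx=+11,dy=+14->C; (3,5):dx=+10,dy=+10->C; (3,6):dx=+3,dy=+2->C
  (3,7):dx=+4,dy=+4->C; (3,8):dx=+9,dy=+12->C; (4,5):dx=-1,dy=-4->C; (4,6):dx=-8,dy=-12->C
  (4,7):dx=-7,dy=-10->C; (4,8):dx=-2,dy=-2->C; (5,6):dx=-7,dy=-8->C; (5,7):dx=-6,dy=-6->C
  (5,8):dx=-1,dy=+2->D; (6,7):dx=+1,dy=+2->C; (6,8):dx=+6,dy=+10->C; (7,8):dx=+5,dy=+8->C
Step 2: C = 26, D = 2, total pairs = 28.
Step 3: tau = (C - D)/(n(n-1)/2) = (26 - 2)/28 = 0.857143.
Step 4: Exact two-sided p-value (enumerate n! = 40320 permutations of y under H0): p = 0.001736.
Step 5: alpha = 0.1. reject H0.

tau_b = 0.8571 (C=26, D=2), p = 0.001736, reject H0.


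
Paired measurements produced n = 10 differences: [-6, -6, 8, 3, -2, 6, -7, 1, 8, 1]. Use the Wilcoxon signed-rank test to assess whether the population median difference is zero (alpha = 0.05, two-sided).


Step 1: Drop any zero differences (none here) and take |d_i|.
|d| = [6, 6, 8, 3, 2, 6, 7, 1, 8, 1]
Step 2: Midrank |d_i| (ties get averaged ranks).
ranks: |6|->6, |6|->6, |8|->9.5, |3|->4, |2|->3, |6|->6, |7|->8, |1|->1.5, |8|->9.5, |1|->1.5
Step 3: Attach original signs; sum ranks with positive sign and with negative sign.
W+ = 9.5 + 4 + 6 + 1.5 + 9.5 + 1.5 = 32
W- = 6 + 6 + 3 + 8 = 23
(Check: W+ + W- = 55 should equal n(n+1)/2 = 55.)
Step 4: Test statistic W = min(W+, W-) = 23.
Step 5: Ties in |d|, so use the tie-corrected normal approximation.
        E[W] = n(n+1)/4 = 10*11/4 = 27.5.
        Tie groups: |d|=1 (t=2), |d|=6 (t=3), |d|=8 (t=2); sum(t^3 - t) = 36.
        Var[W] = n(n+1)(2n+1)/24 - sum(t^3-t)/48 = 2310/24 - 36/48 = 95.5.
        z = (W - E[W]) / sqrt(Var[W]) = (23 - 27.5) / 9.7724 = -0.4605.
        Two-sided p = 2*Phi(z) = 0.645172.
Step 6: alpha = 0.05. fail to reject H0.

W+ = 32, W- = 23, W = min = 23, p = 0.645172, fail to reject H0.
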